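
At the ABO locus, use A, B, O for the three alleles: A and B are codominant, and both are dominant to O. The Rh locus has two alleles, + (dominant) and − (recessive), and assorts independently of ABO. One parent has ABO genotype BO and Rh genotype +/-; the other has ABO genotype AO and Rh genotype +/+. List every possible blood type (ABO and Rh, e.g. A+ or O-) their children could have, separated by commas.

Gametes from BO × AO give offspring ABO genotypes AB, AO, BO, OO, i.e. phenotypes O, A, B, AB.
Rh cross +/- × +/+ → phenotypes Rh+.
Combining independently: O+, A+, B+, AB+.

O+, A+, B+, AB+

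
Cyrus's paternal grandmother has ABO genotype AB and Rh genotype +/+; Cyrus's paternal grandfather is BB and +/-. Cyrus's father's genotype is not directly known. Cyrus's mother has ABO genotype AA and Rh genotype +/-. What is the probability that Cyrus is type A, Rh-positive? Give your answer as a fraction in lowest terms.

Cyrus's father's ABO genotype from AB × BB: 1/2 AB, 1/2 BB.
Crossing each possibility with the mother AA and summing P(type A): 1/2·1/2 + 1/2·0 = 1/4.
Similarly for Rh via the father's Rh distribution: P(Rh+) = 7/8.
Independent loci: 1/4 × 7/8 = 7/32.

7/32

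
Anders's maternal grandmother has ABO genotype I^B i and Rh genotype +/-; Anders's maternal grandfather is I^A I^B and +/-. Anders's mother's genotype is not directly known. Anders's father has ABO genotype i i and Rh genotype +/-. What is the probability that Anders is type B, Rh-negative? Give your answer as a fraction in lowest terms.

1/8

Anders's mother's ABO genotype from I^B i × I^A I^B: 1/4 I^A I^B, 1/4 I^A i, 1/4 I^B I^B, 1/4 I^B i.
Crossing each possibility with the father i i and summing P(type B): 1/4·1/2 + 1/4·0 + 1/4·1 + 1/4·1/2 = 1/2.
Similarly for Rh via the mother's Rh distribution: P(Rh-) = 1/4.
Independent loci: 1/2 × 1/4 = 1/8.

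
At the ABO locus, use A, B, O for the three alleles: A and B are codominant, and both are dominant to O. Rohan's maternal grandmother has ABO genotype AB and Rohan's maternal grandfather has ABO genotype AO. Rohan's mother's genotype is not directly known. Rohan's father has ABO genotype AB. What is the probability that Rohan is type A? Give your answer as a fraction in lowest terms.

3/8

Rohan's mother's ABO genotype from AB × AO: 1/4 AA, 1/4 AB, 1/4 AO, 1/4 BO.
Crossing each possibility with the father AB and summing P(type A): 1/4·1/2 + 1/4·1/4 + 1/4·1/2 + 1/4·1/4 = 3/8.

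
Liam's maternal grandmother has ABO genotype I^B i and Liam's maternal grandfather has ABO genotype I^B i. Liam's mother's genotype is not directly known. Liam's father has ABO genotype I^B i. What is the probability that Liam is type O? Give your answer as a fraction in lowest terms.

1/4

Liam's mother's ABO genotype from I^B i × I^B i: 1/4 I^B I^B, 1/2 I^B i, 1/4 i i.
Crossing each possibility with the father I^B i and summing P(type O): 1/4·0 + 1/2·1/4 + 1/4·1/2 = 1/4.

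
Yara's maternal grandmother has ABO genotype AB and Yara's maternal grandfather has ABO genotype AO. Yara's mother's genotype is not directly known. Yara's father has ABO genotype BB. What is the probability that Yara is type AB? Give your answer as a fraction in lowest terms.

Yara's mother's ABO genotype from AB × AO: 1/4 AA, 1/4 AB, 1/4 AO, 1/4 BO.
Crossing each possibility with the father BB and summing P(type AB): 1/4·1 + 1/4·1/2 + 1/4·1/2 + 1/4·0 = 1/2.

1/2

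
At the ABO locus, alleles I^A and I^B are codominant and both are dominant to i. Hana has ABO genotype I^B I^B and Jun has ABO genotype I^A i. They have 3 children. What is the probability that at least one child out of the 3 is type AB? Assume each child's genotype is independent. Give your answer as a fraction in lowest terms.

7/8

ABO cross I^B I^B × I^A i → 1/2 B, 1/2 AB.
So P(type AB) = 1/2 per child.
P(none) = (1/2)^3 = 1/8; P(at least one) = 1 − 1/8 = 7/8.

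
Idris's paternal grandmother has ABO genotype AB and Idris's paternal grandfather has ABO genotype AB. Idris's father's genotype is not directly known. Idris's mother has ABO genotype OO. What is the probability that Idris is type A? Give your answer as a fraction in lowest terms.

1/2

Idris's father's ABO genotype from AB × AB: 1/4 AA, 1/2 AB, 1/4 BB.
Crossing each possibility with the mother OO and summing P(type A): 1/4·1 + 1/2·1/2 + 1/4·0 = 1/2.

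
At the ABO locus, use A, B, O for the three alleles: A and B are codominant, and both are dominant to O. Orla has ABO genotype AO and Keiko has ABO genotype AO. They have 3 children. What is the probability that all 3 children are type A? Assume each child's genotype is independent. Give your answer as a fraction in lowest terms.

27/64

ABO cross AO × AO → 1/4 O, 3/4 A.
So P(type A) = 3/4 per child.
All 3 independent: (3/4)^3 = 27/64.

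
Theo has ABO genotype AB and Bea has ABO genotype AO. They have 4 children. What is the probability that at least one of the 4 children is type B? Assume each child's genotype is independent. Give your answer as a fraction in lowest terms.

ABO cross AB × AO → 1/2 A, 1/4 B, 1/4 AB.
So P(type B) = 1/4 per child.
P(none) = (3/4)^4 = 81/256; P(at least one) = 1 − 81/256 = 175/256.

175/256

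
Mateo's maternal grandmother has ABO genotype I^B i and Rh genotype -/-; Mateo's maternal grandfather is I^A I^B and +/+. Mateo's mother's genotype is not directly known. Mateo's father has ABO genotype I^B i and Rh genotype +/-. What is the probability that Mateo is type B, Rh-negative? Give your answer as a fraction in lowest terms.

Mateo's mother's ABO genotype from I^B i × I^A I^B: 1/4 I^A I^B, 1/4 I^A i, 1/4 I^B I^B, 1/4 I^B i.
Crossing each possibility with the father I^B i and summing P(type B): 1/4·1/2 + 1/4·1/4 + 1/4·1 + 1/4·3/4 = 5/8.
Similarly for Rh via the mother's Rh distribution: P(Rh-) = 1/4.
Independent loci: 5/8 × 1/4 = 5/32.

5/32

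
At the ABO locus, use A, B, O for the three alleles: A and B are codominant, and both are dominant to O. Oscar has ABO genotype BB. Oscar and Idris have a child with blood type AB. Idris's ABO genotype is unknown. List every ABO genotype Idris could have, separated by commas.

AA, AB, AO

For each candidate genotype of Idris, check whether crossing it with BB can produce every observed child phenotype.
  AA → possible child types {AB} ✓
  AB → possible child types {B, AB} ✓
  AO → possible child types {B, AB} ✓
  BB → possible child types {B} ✗
  BO → possible child types {B} ✗
  OO → possible child types {B} ✗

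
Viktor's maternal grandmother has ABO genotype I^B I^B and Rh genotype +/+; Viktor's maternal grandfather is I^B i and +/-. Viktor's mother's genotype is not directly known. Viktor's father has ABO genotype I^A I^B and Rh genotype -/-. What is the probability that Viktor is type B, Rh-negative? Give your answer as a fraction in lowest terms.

Viktor's mother's ABO genotype from I^B I^B × I^B i: 1/2 I^B I^B, 1/2 I^B i.
Crossing each possibility with the father I^A I^B and summing P(type B): 1/2·1/2 + 1/2·1/2 = 1/2.
Similarly for Rh via the mother's Rh distribution: P(Rh-) = 1/4.
Independent loci: 1/2 × 1/4 = 1/8.

1/8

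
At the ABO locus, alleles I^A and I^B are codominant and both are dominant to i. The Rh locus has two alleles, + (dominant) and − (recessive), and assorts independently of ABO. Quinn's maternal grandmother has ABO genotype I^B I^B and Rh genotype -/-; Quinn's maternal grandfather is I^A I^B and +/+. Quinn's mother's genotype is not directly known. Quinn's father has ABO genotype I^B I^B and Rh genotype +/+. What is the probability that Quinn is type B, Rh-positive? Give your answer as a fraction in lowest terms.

Quinn's mother's ABO genotype from I^B I^B × I^A I^B: 1/2 I^A I^B, 1/2 I^B I^B.
Crossing each possibility with the father I^B I^B and summing P(type B): 1/2·1/2 + 1/2·1 = 3/4.
Similarly for Rh via the mother's Rh distribution: P(Rh+) = 1.
Independent loci: 3/4 × 1 = 3/4.

3/4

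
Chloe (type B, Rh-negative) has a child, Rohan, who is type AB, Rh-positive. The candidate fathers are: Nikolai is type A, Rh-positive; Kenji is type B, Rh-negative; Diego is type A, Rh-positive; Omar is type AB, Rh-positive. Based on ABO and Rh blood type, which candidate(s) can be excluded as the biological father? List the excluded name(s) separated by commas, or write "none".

A candidate is excluded only if no genotype consistent with his phenotype could produce a type AB, Rh-positive child with a type B, Rh-negative mother.
Kenji (type B, Rh-): no genotype consistent with that phenotype can produce a type-AB Rh+ child with a type-B mother.

Kenji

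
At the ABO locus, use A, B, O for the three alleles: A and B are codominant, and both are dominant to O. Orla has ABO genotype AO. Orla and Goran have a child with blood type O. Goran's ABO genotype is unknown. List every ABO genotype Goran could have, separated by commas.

For each candidate genotype of Goran, check whether crossing it with AO can produce every observed child phenotype.
  AA → possible child types {A} ✗
  AB → possible child types {A, B, AB} ✗
  AO → possible child types {O, A} ✓
  BB → possible child types {B, AB} ✗
  BO → possible child types {O, A, B, AB} ✓
  OO → possible child types {O, A} ✓

AO, BO, OO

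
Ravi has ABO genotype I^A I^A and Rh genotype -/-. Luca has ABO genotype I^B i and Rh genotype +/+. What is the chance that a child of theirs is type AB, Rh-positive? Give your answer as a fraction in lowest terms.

ABO cross I^A I^A × I^B i → offspring phenotypes: 1/2 A, 1/2 AB.
Rh cross -/- × +/+ → 1 Rh+.
Independent loci: P(type AB, Rh-positive) = 1/2 × 1 = 1/2.

1/2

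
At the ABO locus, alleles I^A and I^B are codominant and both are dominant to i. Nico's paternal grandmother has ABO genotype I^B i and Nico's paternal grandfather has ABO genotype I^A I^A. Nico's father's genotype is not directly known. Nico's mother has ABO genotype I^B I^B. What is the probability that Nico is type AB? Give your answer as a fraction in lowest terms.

1/2

Nico's father's ABO genotype from I^B i × I^A I^A: 1/2 I^A I^B, 1/2 I^A i.
Crossing each possibility with the mother I^B I^B and summing P(type AB): 1/2·1/2 + 1/2·1/2 = 1/2.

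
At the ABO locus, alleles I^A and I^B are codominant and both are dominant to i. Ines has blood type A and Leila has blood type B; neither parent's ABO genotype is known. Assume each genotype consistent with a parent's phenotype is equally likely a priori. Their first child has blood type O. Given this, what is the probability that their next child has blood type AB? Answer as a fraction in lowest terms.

1/4

Possible genotypes: Ines ∈ {I^A I^A, I^A i}; Leila ∈ {I^B I^B, I^B i}.
Weight each parental genotype pair by prior × P(type-O child):
  I^A i × I^B i: posterior weight 1; P(next child type AB) = 1/4.
Weighted sum = 1/4.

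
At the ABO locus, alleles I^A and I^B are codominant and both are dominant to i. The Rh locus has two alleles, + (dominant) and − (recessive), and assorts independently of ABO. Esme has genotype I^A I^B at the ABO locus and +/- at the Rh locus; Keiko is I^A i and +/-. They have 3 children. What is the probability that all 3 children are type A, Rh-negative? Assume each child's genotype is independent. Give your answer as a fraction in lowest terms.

ABO cross I^A I^B × I^A i → 1/2 A, 1/4 B, 1/4 AB.
Rh cross +/- × +/- → 3/4 Rh+, 1/4 Rh-; so P(type A, Rh-negative) = 1/2 × 1/4 = 1/8 per child.
All 3 independent: (1/8)^3 = 1/512.

1/512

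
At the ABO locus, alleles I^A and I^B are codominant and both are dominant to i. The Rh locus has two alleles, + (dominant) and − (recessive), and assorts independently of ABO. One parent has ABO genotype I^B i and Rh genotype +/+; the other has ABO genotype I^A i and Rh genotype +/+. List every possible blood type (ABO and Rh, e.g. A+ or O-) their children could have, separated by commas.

O+, A+, B+, AB+

Gametes from I^B i × I^A i give offspring ABO genotypes I^A I^B, I^A i, I^B i, i i, i.e. phenotypes O, A, B, AB.
Rh cross +/+ × +/+ → phenotypes Rh+.
Combining independently: O+, A+, B+, AB+.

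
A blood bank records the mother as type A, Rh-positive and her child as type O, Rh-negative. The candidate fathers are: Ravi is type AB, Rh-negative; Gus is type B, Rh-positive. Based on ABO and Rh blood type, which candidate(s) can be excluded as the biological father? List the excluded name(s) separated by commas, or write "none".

Ravi

A candidate is excluded only if no genotype consistent with his phenotype could produce a type O, Rh-negative child with a type A, Rh-positive mother.
Ravi (type AB, Rh-): no genotype consistent with that phenotype can produce a type-O Rh- child with a type-A mother.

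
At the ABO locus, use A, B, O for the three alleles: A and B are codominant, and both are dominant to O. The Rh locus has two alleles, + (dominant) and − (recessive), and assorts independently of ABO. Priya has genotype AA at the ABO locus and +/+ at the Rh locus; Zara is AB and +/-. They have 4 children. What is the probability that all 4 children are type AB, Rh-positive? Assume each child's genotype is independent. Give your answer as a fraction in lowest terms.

ABO cross AA × AB → 1/2 A, 1/2 AB.
Rh cross +/+ × +/- → 1 Rh+; so P(type AB, Rh-positive) = 1/2 × 1 = 1/2 per child.
All 4 independent: (1/2)^4 = 1/16.

1/16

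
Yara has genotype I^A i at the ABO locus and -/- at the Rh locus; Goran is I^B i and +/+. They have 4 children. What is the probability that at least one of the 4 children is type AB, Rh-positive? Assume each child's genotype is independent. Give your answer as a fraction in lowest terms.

175/256

ABO cross I^A i × I^B i → 1/4 O, 1/4 A, 1/4 B, 1/4 AB.
Rh cross -/- × +/+ → 1 Rh+; so P(type AB, Rh-positive) = 1/4 × 1 = 1/4 per child.
P(none) = (3/4)^4 = 81/256; P(at least one) = 1 − 81/256 = 175/256.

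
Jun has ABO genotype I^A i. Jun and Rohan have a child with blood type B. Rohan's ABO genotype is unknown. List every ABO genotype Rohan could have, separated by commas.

For each candidate genotype of Rohan, check whether crossing it with I^A i can produce every observed child phenotype.
  I^A I^A → possible child types {A} ✗
  I^A I^B → possible child types {A, B, AB} ✓
  I^A i → possible child types {O, A} ✗
  I^B I^B → possible child types {B, AB} ✓
  I^B i → possible child types {O, A, B, AB} ✓
  i i → possible child types {O, A} ✗

I^A I^B, I^B I^B, I^B i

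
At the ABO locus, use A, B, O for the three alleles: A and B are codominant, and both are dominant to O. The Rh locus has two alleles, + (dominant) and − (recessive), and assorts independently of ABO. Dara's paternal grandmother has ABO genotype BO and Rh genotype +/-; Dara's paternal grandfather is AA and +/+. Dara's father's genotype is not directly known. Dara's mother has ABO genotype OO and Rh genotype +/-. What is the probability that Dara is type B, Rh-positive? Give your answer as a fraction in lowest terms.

7/32

Dara's father's ABO genotype from BO × AA: 1/2 AB, 1/2 AO.
Crossing each possibility with the mother OO and summing P(type B): 1/2·1/2 + 1/2·0 = 1/4.
Similarly for Rh via the father's Rh distribution: P(Rh+) = 7/8.
Independent loci: 1/4 × 7/8 = 7/32.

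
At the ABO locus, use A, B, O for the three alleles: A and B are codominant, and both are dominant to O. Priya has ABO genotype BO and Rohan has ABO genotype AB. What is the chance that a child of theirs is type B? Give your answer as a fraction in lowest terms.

ABO cross BO × AB → offspring phenotypes: 1/4 A, 1/2 B, 1/4 AB.
So P(type B) = 1/2.

1/2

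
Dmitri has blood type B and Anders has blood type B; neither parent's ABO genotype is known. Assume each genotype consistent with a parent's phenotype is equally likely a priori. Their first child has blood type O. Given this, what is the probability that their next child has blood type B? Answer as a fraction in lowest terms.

Possible genotypes: Dmitri ∈ {BB, BO}; Anders ∈ {BB, BO}.
Weight each parental genotype pair by prior × P(type-O child):
  BO × BO: posterior weight 1; P(next child type B) = 3/4.
Weighted sum = 3/4.

3/4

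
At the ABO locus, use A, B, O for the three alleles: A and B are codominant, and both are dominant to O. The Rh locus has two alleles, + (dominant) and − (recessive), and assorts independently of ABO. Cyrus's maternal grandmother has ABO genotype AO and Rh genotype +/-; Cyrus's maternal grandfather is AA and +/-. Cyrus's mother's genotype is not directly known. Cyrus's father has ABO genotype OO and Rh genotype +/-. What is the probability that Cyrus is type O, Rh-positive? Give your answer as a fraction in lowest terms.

3/16

Cyrus's mother's ABO genotype from AO × AA: 1/2 AA, 1/2 AO.
Crossing each possibility with the father OO and summing P(type O): 1/2·0 + 1/2·1/2 = 1/4.
Similarly for Rh via the mother's Rh distribution: P(Rh+) = 3/4.
Independent loci: 1/4 × 3/4 = 3/16.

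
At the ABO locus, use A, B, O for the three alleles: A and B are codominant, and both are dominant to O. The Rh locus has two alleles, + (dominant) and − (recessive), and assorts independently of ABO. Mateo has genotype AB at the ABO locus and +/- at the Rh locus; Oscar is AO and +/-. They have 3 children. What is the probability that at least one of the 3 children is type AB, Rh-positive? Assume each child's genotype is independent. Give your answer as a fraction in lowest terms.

1899/4096

ABO cross AB × AO → 1/2 A, 1/4 B, 1/4 AB.
Rh cross +/- × +/- → 3/4 Rh+, 1/4 Rh-; so P(type AB, Rh-positive) = 1/4 × 3/4 = 3/16 per child.
P(none) = (13/16)^3 = 2197/4096; P(at least one) = 1 − 2197/4096 = 1899/4096.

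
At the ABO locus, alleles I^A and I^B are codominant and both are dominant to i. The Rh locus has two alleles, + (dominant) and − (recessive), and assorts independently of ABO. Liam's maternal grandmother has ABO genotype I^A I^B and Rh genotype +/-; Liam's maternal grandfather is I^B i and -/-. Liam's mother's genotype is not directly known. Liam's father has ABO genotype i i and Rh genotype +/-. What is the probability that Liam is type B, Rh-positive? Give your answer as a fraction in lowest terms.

5/16

Liam's mother's ABO genotype from I^A I^B × I^B i: 1/4 I^A I^B, 1/4 I^A i, 1/4 I^B I^B, 1/4 I^B i.
Crossing each possibility with the father i i and summing P(type B): 1/4·1/2 + 1/4·0 + 1/4·1 + 1/4·1/2 = 1/2.
Similarly for Rh via the mother's Rh distribution: P(Rh+) = 5/8.
Independent loci: 1/2 × 5/8 = 5/16.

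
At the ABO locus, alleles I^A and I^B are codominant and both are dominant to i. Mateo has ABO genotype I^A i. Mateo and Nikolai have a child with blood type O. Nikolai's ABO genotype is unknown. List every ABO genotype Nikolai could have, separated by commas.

For each candidate genotype of Nikolai, check whether crossing it with I^A i can produce every observed child phenotype.
  I^A I^A → possible child types {A} ✗
  I^A I^B → possible child types {A, B, AB} ✗
  I^A i → possible child types {O, A} ✓
  I^B I^B → possible child types {B, AB} ✗
  I^B i → possible child types {O, A, B, AB} ✓
  i i → possible child types {O, A} ✓

I^A i, I^B i, i i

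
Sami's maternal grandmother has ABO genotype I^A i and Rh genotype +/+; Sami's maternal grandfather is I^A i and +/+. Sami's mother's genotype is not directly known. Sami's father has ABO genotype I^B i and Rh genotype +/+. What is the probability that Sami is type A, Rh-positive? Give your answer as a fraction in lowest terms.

1/4

Sami's mother's ABO genotype from I^A i × I^A i: 1/4 I^A I^A, 1/2 I^A i, 1/4 i i.
Crossing each possibility with the father I^B i and summing P(type A): 1/4·1/2 + 1/2·1/4 + 1/4·0 = 1/4.
Similarly for Rh via the mother's Rh distribution: P(Rh+) = 1.
Independent loci: 1/4 × 1 = 1/4.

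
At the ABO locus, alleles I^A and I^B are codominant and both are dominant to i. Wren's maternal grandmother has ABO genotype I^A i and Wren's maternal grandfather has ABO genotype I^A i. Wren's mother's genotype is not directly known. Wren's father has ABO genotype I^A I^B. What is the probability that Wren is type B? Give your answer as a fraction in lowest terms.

Wren's mother's ABO genotype from I^A i × I^A i: 1/4 I^A I^A, 1/2 I^A i, 1/4 i i.
Crossing each possibility with the father I^A I^B and summing P(type B): 1/4·0 + 1/2·1/4 + 1/4·1/2 = 1/4.

1/4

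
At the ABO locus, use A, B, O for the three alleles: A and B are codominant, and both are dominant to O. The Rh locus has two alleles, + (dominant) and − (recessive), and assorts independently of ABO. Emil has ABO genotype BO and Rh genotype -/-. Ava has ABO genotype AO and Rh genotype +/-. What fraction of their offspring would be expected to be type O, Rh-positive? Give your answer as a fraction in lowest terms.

ABO cross BO × AO → offspring phenotypes: 1/4 O, 1/4 A, 1/4 B, 1/4 AB.
Rh cross -/- × +/- → 1/2 Rh+, 1/2 Rh-.
Independent loci: P(type O, Rh-positive) = 1/4 × 1/2 = 1/8.

1/8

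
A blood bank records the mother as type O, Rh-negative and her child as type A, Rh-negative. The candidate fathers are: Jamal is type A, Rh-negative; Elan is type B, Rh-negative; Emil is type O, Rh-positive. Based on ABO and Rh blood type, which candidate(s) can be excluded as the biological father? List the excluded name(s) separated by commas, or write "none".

Elan, Emil

A candidate is excluded only if no genotype consistent with his phenotype could produce a type A, Rh-negative child with a type O, Rh-negative mother.
Elan (type B, Rh-): no genotype consistent with that phenotype can produce a type-A Rh- child with a type-O mother.
Emil (type O, Rh+): no genotype consistent with that phenotype can produce a type-A Rh- child with a type-O mother.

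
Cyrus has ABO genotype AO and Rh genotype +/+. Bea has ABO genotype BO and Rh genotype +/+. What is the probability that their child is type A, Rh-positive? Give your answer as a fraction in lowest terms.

1/4

ABO cross AO × BO → offspring phenotypes: 1/4 O, 1/4 A, 1/4 B, 1/4 AB.
Rh cross +/+ × +/+ → 1 Rh+.
Independent loci: P(type A, Rh-positive) = 1/4 × 1 = 1/4.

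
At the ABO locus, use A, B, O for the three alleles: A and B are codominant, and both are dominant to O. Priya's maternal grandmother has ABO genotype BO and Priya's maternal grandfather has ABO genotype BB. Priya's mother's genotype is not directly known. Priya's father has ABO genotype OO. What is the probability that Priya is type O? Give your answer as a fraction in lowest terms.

Priya's mother's ABO genotype from BO × BB: 1/2 BB, 1/2 BO.
Crossing each possibility with the father OO and summing P(type O): 1/2·0 + 1/2·1/2 = 1/4.

1/4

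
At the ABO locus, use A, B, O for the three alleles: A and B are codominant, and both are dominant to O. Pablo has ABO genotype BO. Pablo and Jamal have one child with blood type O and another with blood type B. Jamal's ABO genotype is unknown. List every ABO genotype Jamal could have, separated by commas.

AO, BO, OO

For each candidate genotype of Jamal, check whether crossing it with BO can produce every observed child phenotype.
  AA → possible child types {A, AB} ✗
  AB → possible child types {A, B, AB} ✗
  AO → possible child types {O, A, B, AB} ✓
  BB → possible child types {B} ✗
  BO → possible child types {O, B} ✓
  OO → possible child types {O, B} ✓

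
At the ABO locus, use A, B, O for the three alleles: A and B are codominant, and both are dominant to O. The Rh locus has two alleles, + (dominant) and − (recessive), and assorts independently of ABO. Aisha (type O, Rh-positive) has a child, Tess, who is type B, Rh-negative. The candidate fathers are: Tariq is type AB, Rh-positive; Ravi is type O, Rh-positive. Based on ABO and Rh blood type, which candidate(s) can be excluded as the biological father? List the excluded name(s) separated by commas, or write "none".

Ravi

A candidate is excluded only if no genotype consistent with his phenotype could produce a type B, Rh-negative child with a type O, Rh-positive mother.
Ravi (type O, Rh+): no genotype consistent with that phenotype can produce a type-B Rh- child with a type-O mother.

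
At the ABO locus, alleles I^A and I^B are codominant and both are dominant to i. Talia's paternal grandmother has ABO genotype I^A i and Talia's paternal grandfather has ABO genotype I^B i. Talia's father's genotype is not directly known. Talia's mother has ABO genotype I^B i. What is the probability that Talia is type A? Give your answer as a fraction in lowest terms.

Talia's father's ABO genotype from I^A i × I^B i: 1/4 I^A I^B, 1/4 I^A i, 1/4 I^B i, 1/4 i i.
Crossing each possibility with the mother I^B i and summing P(type A): 1/4·1/4 + 1/4·1/4 + 1/4·0 + 1/4·0 = 1/8.

1/8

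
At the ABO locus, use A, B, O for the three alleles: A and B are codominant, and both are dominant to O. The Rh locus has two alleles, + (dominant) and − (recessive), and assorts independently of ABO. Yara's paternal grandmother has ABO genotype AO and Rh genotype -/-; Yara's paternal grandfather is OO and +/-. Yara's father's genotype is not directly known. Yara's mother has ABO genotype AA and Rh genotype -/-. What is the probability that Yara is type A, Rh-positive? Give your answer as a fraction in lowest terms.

Yara's father's ABO genotype from AO × OO: 1/2 AO, 1/2 OO.
Crossing each possibility with the mother AA and summing P(type A): 1/2·1 + 1/2·1 = 1.
Similarly for Rh via the father's Rh distribution: P(Rh+) = 1/4.
Independent loci: 1 × 1/4 = 1/4.

1/4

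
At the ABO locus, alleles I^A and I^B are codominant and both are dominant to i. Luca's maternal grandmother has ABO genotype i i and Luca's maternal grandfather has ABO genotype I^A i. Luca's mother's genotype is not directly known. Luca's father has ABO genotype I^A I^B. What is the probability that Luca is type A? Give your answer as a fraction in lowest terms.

Luca's mother's ABO genotype from i i × I^A i: 1/2 I^A i, 1/2 i i.
Crossing each possibility with the father I^A I^B and summing P(type A): 1/2·1/2 + 1/2·1/2 = 1/2.

1/2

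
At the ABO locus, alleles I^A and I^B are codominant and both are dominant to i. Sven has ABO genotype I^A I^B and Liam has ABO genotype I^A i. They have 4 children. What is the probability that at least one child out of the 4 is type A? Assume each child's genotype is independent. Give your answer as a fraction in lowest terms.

ABO cross I^A I^B × I^A i → 1/2 A, 1/4 B, 1/4 AB.
So P(type A) = 1/2 per child.
P(none) = (1/2)^4 = 1/16; P(at least one) = 1 − 1/16 = 15/16.

15/16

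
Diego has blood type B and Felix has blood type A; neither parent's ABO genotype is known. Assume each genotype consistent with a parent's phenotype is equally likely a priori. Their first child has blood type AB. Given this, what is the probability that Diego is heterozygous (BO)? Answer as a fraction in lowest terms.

Possible genotypes: Diego ∈ {BB, BO}; Felix ∈ {AA, AO}.
Weight each parental genotype pair by prior × P(type-AB child):
  BB × AA: posterior weight 4/9.
  BB × AO: posterior weight 2/9.
  BO × AA: posterior weight 2/9.
  BO × AO: posterior weight 1/9.
Sum the posterior weight over pairs where Diego is BO: 1/3.

1/3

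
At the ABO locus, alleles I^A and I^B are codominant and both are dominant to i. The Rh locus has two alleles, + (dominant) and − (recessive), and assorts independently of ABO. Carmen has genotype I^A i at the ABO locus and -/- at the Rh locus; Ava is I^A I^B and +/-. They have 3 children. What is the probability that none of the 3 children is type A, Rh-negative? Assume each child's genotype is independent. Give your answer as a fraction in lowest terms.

ABO cross I^A i × I^A I^B → 1/2 A, 1/4 B, 1/4 AB.
Rh cross -/- × +/- → 1/2 Rh+, 1/2 Rh-; so P(type A, Rh-negative) = 1/2 × 1/2 = 1/4 per child.
P(not type A, Rh-negative) = 3/4 for one child; (3/4)^3 = 27/64.

27/64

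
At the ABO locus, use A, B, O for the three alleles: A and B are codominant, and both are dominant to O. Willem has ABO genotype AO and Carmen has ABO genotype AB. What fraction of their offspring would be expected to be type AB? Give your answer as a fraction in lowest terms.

ABO cross AO × AB → offspring phenotypes: 1/2 A, 1/4 B, 1/4 AB.
So P(type AB) = 1/4.

1/4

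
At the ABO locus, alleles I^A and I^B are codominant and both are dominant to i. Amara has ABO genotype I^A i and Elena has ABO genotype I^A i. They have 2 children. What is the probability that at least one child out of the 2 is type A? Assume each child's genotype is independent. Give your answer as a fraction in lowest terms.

ABO cross I^A i × I^A i → 1/4 O, 3/4 A.
So P(type A) = 3/4 per child.
P(none) = (1/4)^2 = 1/16; P(at least one) = 1 − 1/16 = 15/16.

15/16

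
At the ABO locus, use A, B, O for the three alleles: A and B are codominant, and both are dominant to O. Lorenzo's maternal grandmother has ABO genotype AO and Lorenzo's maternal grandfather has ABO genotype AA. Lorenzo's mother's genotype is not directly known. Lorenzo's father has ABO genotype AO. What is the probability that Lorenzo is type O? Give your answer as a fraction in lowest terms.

1/8

Lorenzo's mother's ABO genotype from AO × AA: 1/2 AA, 1/2 AO.
Crossing each possibility with the father AO and summing P(type O): 1/2·0 + 1/2·1/4 = 1/8.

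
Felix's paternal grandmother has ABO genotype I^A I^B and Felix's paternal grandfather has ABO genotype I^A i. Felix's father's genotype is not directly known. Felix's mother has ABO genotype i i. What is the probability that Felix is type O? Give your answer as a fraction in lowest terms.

Felix's father's ABO genotype from I^A I^B × I^A i: 1/4 I^A I^A, 1/4 I^A I^B, 1/4 I^A i, 1/4 I^B i.
Crossing each possibility with the mother i i and summing P(type O): 1/4·0 + 1/4·0 + 1/4·1/2 + 1/4·1/2 = 1/4.

1/4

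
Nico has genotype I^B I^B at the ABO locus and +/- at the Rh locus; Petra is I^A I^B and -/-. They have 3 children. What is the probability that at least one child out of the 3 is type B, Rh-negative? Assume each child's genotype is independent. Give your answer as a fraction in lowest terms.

37/64

ABO cross I^B I^B × I^A I^B → 1/2 B, 1/2 AB.
Rh cross +/- × -/- → 1/2 Rh+, 1/2 Rh-; so P(type B, Rh-negative) = 1/2 × 1/2 = 1/4 per child.
P(none) = (3/4)^3 = 27/64; P(at least one) = 1 − 27/64 = 37/64.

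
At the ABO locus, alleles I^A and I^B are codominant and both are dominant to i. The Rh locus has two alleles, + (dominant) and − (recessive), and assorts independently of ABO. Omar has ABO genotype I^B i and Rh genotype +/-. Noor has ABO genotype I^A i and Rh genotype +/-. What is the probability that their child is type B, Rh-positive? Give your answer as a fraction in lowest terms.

3/16

ABO cross I^B i × I^A i → offspring phenotypes: 1/4 O, 1/4 A, 1/4 B, 1/4 AB.
Rh cross +/- × +/- → 3/4 Rh+, 1/4 Rh-.
Independent loci: P(type B, Rh-positive) = 1/4 × 3/4 = 3/16.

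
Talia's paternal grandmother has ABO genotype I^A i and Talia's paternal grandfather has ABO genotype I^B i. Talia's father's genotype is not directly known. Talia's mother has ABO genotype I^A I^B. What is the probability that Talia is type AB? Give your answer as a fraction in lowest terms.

1/4

Talia's father's ABO genotype from I^A i × I^B i: 1/4 I^A I^B, 1/4 I^A i, 1/4 I^B i, 1/4 i i.
Crossing each possibility with the mother I^A I^B and summing P(type AB): 1/4·1/2 + 1/4·1/4 + 1/4·1/4 + 1/4·0 = 1/4.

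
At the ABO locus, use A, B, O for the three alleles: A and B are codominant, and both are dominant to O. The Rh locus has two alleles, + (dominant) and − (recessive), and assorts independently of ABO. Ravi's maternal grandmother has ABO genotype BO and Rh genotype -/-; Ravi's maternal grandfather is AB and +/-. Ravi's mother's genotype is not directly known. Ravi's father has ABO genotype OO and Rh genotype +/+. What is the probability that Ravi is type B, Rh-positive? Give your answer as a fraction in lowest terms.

1/2

Ravi's mother's ABO genotype from BO × AB: 1/4 AB, 1/4 AO, 1/4 BB, 1/4 BO.
Crossing each possibility with the father OO and summing P(type B): 1/4·1/2 + 1/4·0 + 1/4·1 + 1/4·1/2 = 1/2.
Similarly for Rh via the mother's Rh distribution: P(Rh+) = 1.
Independent loci: 1/2 × 1 = 1/2.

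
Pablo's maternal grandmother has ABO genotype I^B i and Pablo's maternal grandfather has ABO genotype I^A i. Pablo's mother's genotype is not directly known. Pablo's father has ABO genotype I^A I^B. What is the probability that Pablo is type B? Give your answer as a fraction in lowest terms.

Pablo's mother's ABO genotype from I^B i × I^A i: 1/4 I^A I^B, 1/4 I^A i, 1/4 I^B i, 1/4 i i.
Crossing each possibility with the father I^A I^B and summing P(type B): 1/4·1/4 + 1/4·1/4 + 1/4·1/2 + 1/4·1/2 = 3/8.

3/8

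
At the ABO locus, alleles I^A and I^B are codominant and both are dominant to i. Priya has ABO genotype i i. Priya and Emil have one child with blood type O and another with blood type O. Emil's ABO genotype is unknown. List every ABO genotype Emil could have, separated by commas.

I^A i, I^B i, i i

For each candidate genotype of Emil, check whether crossing it with i i can produce every observed child phenotype.
  I^A I^A → possible child types {A} ✗
  I^A I^B → possible child types {A, B} ✗
  I^A i → possible child types {O, A} ✓
  I^B I^B → possible child types {B} ✗
  I^B i → possible child types {O, B} ✓
  i i → possible child types {O} ✓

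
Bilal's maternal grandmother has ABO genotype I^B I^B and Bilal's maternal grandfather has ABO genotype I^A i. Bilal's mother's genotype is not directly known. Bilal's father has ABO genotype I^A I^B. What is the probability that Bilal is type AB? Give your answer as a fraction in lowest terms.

Bilal's mother's ABO genotype from I^B I^B × I^A i: 1/2 I^A I^B, 1/2 I^B i.
Crossing each possibility with the father I^A I^B and summing P(type AB): 1/2·1/2 + 1/2·1/4 = 3/8.

3/8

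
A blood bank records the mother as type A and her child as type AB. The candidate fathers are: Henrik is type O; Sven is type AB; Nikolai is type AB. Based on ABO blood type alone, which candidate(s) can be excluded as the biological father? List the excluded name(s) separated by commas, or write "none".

Henrik

A candidate is excluded only if no genotype consistent with his phenotype could produce a type AB child with a type A mother.
Henrik (type O): no genotype consistent with that phenotype can produce a type-AB child with a type-A mother.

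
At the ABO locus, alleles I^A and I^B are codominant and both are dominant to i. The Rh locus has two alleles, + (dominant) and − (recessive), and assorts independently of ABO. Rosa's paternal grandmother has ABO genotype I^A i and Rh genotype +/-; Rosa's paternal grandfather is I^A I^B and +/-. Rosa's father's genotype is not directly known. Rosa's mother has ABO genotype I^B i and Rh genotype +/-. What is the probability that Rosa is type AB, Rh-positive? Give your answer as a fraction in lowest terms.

Rosa's father's ABO genotype from I^A i × I^A I^B: 1/4 I^A I^A, 1/4 I^A I^B, 1/4 I^A i, 1/4 I^B i.
Crossing each possibility with the mother I^B i and summing P(type AB): 1/4·1/2 + 1/4·1/4 + 1/4·1/4 + 1/4·0 = 1/4.
Similarly for Rh via the father's Rh distribution: P(Rh+) = 3/4.
Independent loci: 1/4 × 3/4 = 3/16.

3/16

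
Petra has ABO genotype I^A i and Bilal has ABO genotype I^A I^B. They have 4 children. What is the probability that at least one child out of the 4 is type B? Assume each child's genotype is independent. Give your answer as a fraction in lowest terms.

175/256

ABO cross I^A i × I^A I^B → 1/2 A, 1/4 B, 1/4 AB.
So P(type B) = 1/4 per child.
P(none) = (3/4)^4 = 81/256; P(at least one) = 1 − 81/256 = 175/256.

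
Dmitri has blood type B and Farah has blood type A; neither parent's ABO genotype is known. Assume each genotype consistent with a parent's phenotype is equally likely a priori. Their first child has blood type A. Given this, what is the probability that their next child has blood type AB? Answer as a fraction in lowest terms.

5/12

Possible genotypes: Dmitri ∈ {BB, BO}; Farah ∈ {AA, AO}.
Weight each parental genotype pair by prior × P(type-A child):
  BO × AA: posterior weight 2/3; P(next child type AB) = 1/2.
  BO × AO: posterior weight 1/3; P(next child type AB) = 1/4.
Weighted sum = 5/12.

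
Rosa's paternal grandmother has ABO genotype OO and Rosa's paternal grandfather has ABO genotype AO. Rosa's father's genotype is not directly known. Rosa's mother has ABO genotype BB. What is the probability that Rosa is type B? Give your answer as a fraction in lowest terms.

Rosa's father's ABO genotype from OO × AO: 1/2 AO, 1/2 OO.
Crossing each possibility with the mother BB and summing P(type B): 1/2·1/2 + 1/2·1 = 3/4.

3/4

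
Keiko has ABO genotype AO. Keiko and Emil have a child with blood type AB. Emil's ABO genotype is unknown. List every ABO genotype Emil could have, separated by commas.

For each candidate genotype of Emil, check whether crossing it with AO can produce every observed child phenotype.
  AA → possible child types {A} ✗
  AB → possible child types {A, B, AB} ✓
  AO → possible child types {O, A} ✗
  BB → possible child types {B, AB} ✓
  BO → possible child types {O, A, B, AB} ✓
  OO → possible child types {O, A} ✗

AB, BB, BO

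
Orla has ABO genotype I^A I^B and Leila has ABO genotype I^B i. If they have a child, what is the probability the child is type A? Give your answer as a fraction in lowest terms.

1/4

ABO cross I^A I^B × I^B i → offspring phenotypes: 1/4 A, 1/2 B, 1/4 AB.
So P(type A) = 1/4.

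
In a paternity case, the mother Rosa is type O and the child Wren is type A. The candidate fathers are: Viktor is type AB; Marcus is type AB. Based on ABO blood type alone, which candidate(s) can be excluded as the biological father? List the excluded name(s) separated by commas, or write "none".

A candidate is excluded only if no genotype consistent with his phenotype could produce a type A child with a type O mother.
Every candidate has at least one consistent genotype combination, so none can be excluded.

none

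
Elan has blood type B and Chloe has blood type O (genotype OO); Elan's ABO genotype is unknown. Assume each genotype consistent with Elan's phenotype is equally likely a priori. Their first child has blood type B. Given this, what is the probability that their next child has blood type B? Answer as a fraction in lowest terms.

Possible genotypes: Elan ∈ {BB, BO}; Chloe ∈ {OO}.
Weight each parental genotype pair by prior × P(type-B child):
  BB × OO: posterior weight 2/3; P(next child type B) = 1.
  BO × OO: posterior weight 1/3; P(next child type B) = 1/2.
Weighted sum = 5/6.

5/6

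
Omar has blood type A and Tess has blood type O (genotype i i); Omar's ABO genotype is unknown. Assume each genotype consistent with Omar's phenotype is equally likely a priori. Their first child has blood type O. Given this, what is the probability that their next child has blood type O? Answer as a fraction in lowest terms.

1/2

Possible genotypes: Omar ∈ {I^A I^A, I^A i}; Tess ∈ {i i}.
Weight each parental genotype pair by prior × P(type-O child):
  I^A i × i i: posterior weight 1; P(next child type O) = 1/2.
Weighted sum = 1/2.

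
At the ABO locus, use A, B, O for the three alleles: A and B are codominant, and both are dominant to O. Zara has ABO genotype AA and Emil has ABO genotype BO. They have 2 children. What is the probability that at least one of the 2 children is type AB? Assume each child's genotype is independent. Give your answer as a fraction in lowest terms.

ABO cross AA × BO → 1/2 A, 1/2 AB.
So P(type AB) = 1/2 per child.
P(none) = (1/2)^2 = 1/4; P(at least one) = 1 − 1/4 = 3/4.

3/4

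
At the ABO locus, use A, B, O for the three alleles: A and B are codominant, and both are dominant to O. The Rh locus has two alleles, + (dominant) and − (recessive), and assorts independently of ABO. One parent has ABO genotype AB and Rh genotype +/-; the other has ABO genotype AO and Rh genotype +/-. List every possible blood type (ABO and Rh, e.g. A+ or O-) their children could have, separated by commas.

A+, A-, B+, B-, AB+, AB-

Gametes from AB × AO give offspring ABO genotypes AA, AB, AO, BO, i.e. phenotypes A, B, AB.
Rh cross +/- × +/- → phenotypes Rh+, Rh-.
Combining independently: A+, A-, B+, B-, AB+, AB-.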